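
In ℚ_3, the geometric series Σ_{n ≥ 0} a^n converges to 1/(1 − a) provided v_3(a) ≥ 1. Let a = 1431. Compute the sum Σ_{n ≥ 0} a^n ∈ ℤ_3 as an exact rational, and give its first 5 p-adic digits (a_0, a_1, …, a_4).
Σ a^n = 1/(1 − a) = -1/1430;  first 5 digits = (1, 0, 0, 2, 2)

v_3(a) = 3 ≥ 1, so the series converges in ℤ_3 to 1/(1 − a) = 1/(1 − 1431) = -1/1430. Expand this rational in ℤ_3: compute digits iteratively via d_i = x_i mod 3, x_{i+1} = (x_i − d_i)/3. The first 5 digits are (1, 0, 0, 2, 2).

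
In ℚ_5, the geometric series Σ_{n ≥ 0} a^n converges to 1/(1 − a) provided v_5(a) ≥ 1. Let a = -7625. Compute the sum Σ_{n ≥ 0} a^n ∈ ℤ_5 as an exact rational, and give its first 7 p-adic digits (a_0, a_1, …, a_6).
Σ a^n = 1/(1 − a) = 1/7626;  first 7 digits = (1, 0, 0, 4, 2, 2, 0)

v_5(a) = 3 ≥ 1, so the series converges in ℤ_5 to 1/(1 − a) = 1/(1 − (-7625)) = 1/7626. Expand this rational in ℤ_5: compute digits iteratively via d_i = x_i mod 5, x_{i+1} = (x_i − d_i)/5. The first 7 digits are (1, 0, 0, 4, 2, 2, 0).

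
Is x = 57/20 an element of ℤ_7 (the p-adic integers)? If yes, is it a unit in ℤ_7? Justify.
x ∈ ℤ_7^× (unit); v_7(x) = 0

ℤ_7 = {x ∈ ℚ_7 : v_7(x) ≥ 0} and ℤ_7^× = {x ∈ ℤ_7 : v_7(x) = 0}. Here v_7(57/20) = v_7(num) − v_7(den) = 0; compare against these criteria.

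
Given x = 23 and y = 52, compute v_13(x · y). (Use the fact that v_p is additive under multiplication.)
v_13(1196) = 1

v_p(x) = 0 (factor: 23 = 13^0 · 23); v_p(y) = 1 (factor: 52 = 13^1 · 4). Additivity: v_p(xy) = v_p(x) + v_p(y) = 0 + 1 = 1. (Direct check: xy = 1196 = 13^1 · (92).)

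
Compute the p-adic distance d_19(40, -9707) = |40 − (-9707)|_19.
d_19(40, -9707) = 1/361

Step 1 — x − y = 40 − (-9707) = 9747. Step 2 — v_19(9747) = 2 (factor: 9747 = (19^2 · 27); the sign does not affect v_p). Step 3 — |x − y|_19 = 19^{-2} = 1/361.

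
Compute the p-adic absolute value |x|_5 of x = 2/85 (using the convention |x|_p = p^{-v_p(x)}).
|2/85|_5 = 5

Step 1 — compute v_5(x) by factoring powers of 5 out of the numerator and denominator: v_5(2/85) = -1. Step 2 — apply |x|_p = p^{-v_p(x)} = 5^{1} = 5.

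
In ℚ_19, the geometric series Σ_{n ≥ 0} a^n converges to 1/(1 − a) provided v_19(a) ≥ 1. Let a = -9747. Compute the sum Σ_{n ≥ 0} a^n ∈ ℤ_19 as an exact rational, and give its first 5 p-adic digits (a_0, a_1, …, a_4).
Σ a^n = 1/(1 − a) = 1/9748;  first 5 digits = (1, 0, 11, 17, 6)

v_19(a) = 2 ≥ 1, so the series converges in ℤ_19 to 1/(1 − a) = 1/(1 − (-9747)) = 1/9748. Expand this rational in ℤ_19: compute digits iteratively via d_i = x_i mod 19, x_{i+1} = (x_i − d_i)/19. The first 5 digits are (1, 0, 11, 17, 6).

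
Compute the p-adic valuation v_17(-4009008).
v_17(-4009008) = 4

v_17(n) is the largest exponent k such that 17^k divides n. Factor out: -4009008 = -17^4 · 48. (Sign doesn't affect v_p.) So v_17(-4009008) = 4.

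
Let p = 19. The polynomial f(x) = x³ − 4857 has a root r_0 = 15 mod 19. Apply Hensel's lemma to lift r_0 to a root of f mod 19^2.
r_1 = 91 (mod 361)

Hensel: r_{i+1} = r_i − f(r_i)/f′(r_i) mod 19^{i+2}, where f′(x) = 3x². Iterate:
  r_0 = 15 (mod 19)
  r_1 = 91 (mod 361)
Final: r = 91 with f(r) ≡ 0 mod 19^2.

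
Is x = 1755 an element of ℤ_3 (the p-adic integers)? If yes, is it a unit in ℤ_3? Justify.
x ∈ ℤ_3 but not a unit; v_3(x) = 3 > 0

ℤ_3 = {x ∈ ℚ_3 : v_3(x) ≥ 0} and ℤ_3^× = {x ∈ ℤ_3 : v_3(x) = 0}. Here v_3(1755) = v_3(num) − v_3(den) = 3; compare against these criteria.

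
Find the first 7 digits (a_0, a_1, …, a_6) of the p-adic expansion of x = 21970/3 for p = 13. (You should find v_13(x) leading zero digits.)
(a_0, …, a_6) = (0, 0, 0, 12, 8, 8, 8)

v_13(21970/3) = 3, so a_0 = ... = a_2 = 0. Factor out: x = 13^3 · u with u = 10/3 a unit in ℤ_13. Expand u iteratively via a_{v+i} = u_i mod 13, u_{i+1} = (u_i − a_{v+i})/13:
  u_0 = 10/3;  a_3 = 12;  u_1 = (u_0 − 12)/13 = -2/3
  u_1 = -2/3;  a_4 = 8;  u_2 = (u_1 − 8)/13 = -2/3
  u_2 = -2/3;  a_5 = 8;  u_3 = (u_2 − 8)/13 = -2/3
  u_3 = -2/3;  a_6 = 8;  u_4 = (u_3 − 8)/13 = -2/3
Digits: (0, 0, 0, 12, 8, 8, 8).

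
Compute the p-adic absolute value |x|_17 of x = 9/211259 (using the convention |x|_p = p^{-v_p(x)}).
|9/211259|_17 = 4913

Step 1 — compute v_17(x) by factoring powers of 17 out of the numerator and denominator: v_17(9/211259) = -3. Step 2 — apply |x|_p = p^{-v_p(x)} = 17^{3} = 4913.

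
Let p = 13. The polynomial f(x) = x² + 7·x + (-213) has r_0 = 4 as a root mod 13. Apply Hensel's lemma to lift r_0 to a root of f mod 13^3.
r_2 = 1187 (mod 2197)

Hensel: r_{i+1} = r_i − f(r_i)·(f′(r_i))^{-1} mod 13^{i+2}, f′(x) = 2x + 7. Iterate:
  r_0 = 4 (mod 13)
  r_1 = 4 (mod 169)
  r_2 = 1187 (mod 2197)
Final: r = 1187 satisfies f(r) ≡ 0 mod 13^3.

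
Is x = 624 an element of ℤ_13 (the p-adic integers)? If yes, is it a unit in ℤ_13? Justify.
x ∈ ℤ_13 but not a unit; v_13(x) = 1 > 0

ℤ_13 = {x ∈ ℚ_13 : v_13(x) ≥ 0} and ℤ_13^× = {x ∈ ℤ_13 : v_13(x) = 0}. Here v_13(624) = v_13(num) − v_13(den) = 1; compare against these criteria.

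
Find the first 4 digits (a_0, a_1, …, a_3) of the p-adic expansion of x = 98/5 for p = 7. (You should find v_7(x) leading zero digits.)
(a_0, …, a_3) = (0, 0, 6, 2)

v_7(98/5) = 2, so a_0 = ... = a_1 = 0. Factor out: x = 7^2 · u with u = 2/5 a unit in ℤ_7. Expand u iteratively via a_{v+i} = u_i mod 7, u_{i+1} = (u_i − a_{v+i})/7:
  u_0 = 2/5;  a_2 = 6;  u_1 = (u_0 − 6)/7 = -4/5
  u_1 = -4/5;  a_3 = 2;  u_2 = (u_1 − 2)/7 = -2/5
Digits: (0, 0, 6, 2).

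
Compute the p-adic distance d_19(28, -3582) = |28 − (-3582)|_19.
d_19(28, -3582) = 1/361

Step 1 — x − y = 28 − (-3582) = 3610. Step 2 — v_19(3610) = 2 (factor: 3610 = (19^2 · 10); the sign does not affect v_p). Step 3 — |x − y|_19 = 19^{-2} = 1/361.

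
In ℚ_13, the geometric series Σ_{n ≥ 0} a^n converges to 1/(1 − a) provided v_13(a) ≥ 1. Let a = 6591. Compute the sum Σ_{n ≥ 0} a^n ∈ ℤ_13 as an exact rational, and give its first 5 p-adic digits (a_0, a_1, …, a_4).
Σ a^n = 1/(1 − a) = -1/6590;  first 5 digits = (1, 0, 0, 3, 0)

v_13(a) = 3 ≥ 1, so the series converges in ℤ_13 to 1/(1 − a) = 1/(1 − 6591) = -1/6590. Expand this rational in ℤ_13: compute digits iteratively via d_i = x_i mod 13, x_{i+1} = (x_i − d_i)/13. The first 5 digits are (1, 0, 0, 3, 0).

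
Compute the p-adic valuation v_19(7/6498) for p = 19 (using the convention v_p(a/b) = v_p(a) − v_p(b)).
v_19(7/6498) = -2

Factor powers of 19 from the numerator and denominator of the reduced fraction: 7 = 19^0 · 7 and 6498 = 19^2 · 18. Apply v_p(a/b) = v_p(a) − v_p(b): v_19(7/6498) = 0 − 2 = -2.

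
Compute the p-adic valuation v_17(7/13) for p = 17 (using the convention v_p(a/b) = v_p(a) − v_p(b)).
v_17(7/13) = 0

Factor powers of 17 from the numerator and denominator of the reduced fraction: 7 = 17^0 · 7 and 13 = 17^0 · 13. Apply v_p(a/b) = v_p(a) − v_p(b): v_17(7/13) = 0 − 0 = 0.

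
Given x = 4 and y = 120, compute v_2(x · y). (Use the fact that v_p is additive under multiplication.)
v_2(480) = 5

v_p(x) = 2 (factor: 4 = 2^2 · 1); v_p(y) = 3 (factor: 120 = 2^3 · 15). Additivity: v_p(xy) = v_p(x) + v_p(y) = 2 + 3 = 5. (Direct check: xy = 480 = 2^5 · (15).)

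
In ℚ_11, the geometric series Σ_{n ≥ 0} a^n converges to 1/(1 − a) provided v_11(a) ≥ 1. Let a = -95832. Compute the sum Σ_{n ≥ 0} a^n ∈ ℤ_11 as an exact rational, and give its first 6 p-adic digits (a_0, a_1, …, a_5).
Σ a^n = 1/(1 − a) = 1/95833;  first 6 digits = (1, 0, 0, 5, 4, 10)

v_11(a) = 3 ≥ 1, so the series converges in ℤ_11 to 1/(1 − a) = 1/(1 − (-95832)) = 1/95833. Expand this rational in ℤ_11: compute digits iteratively via d_i = x_i mod 11, x_{i+1} = (x_i − d_i)/11. The first 6 digits are (1, 0, 0, 5, 4, 10).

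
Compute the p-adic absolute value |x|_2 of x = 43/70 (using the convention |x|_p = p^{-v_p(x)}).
|43/70|_2 = 2

Step 1 — compute v_2(x) by factoring powers of 2 out of the numerator and denominator: v_2(43/70) = -1. Step 2 — apply |x|_p = p^{-v_p(x)} = 2^{1} = 2.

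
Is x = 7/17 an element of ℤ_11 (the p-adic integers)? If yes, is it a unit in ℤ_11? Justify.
x ∈ ℤ_11^× (unit); v_11(x) = 0

ℤ_11 = {x ∈ ℚ_11 : v_11(x) ≥ 0} and ℤ_11^× = {x ∈ ℤ_11 : v_11(x) = 0}. Here v_11(7/17) = v_11(num) − v_11(den) = 0; compare against these criteria.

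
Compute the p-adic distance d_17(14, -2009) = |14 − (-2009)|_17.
d_17(14, -2009) = 1/289

Step 1 — x − y = 14 − (-2009) = 2023. Step 2 — v_17(2023) = 2 (factor: 2023 = (17^2 · 7); the sign does not affect v_p). Step 3 — |x − y|_17 = 17^{-2} = 1/289.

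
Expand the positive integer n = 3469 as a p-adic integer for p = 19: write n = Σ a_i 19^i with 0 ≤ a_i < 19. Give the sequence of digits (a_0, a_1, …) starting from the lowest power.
(a_0, a_1, …) = (11, 11, 9)

Repeated division by 19 gives the digits low-to-high: 3469 = 11 + 11·19^1 + 9·19^2. Digit sequence: (11, 11, 9).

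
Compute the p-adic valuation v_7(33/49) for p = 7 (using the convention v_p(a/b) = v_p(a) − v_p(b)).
v_7(33/49) = -2

Factor powers of 7 from the numerator and denominator of the reduced fraction: 33 = 7^0 · 33 and 49 = 7^2 · 1. Apply v_p(a/b) = v_p(a) − v_p(b): v_7(33/49) = 0 − 2 = -2.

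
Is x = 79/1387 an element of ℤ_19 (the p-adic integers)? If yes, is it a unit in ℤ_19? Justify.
x ∉ ℤ_19 (v_19(x) = -1 < 0)

ℤ_19 = {x ∈ ℚ_19 : v_19(x) ≥ 0} and ℤ_19^× = {x ∈ ℤ_19 : v_19(x) = 0}. Here v_19(79/1387) = v_19(num) − v_19(den) = -1; compare against these criteria.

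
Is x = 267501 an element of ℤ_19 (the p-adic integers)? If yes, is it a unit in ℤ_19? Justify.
x ∈ ℤ_19 but not a unit; v_19(x) = 3 > 0

ℤ_19 = {x ∈ ℚ_19 : v_19(x) ≥ 0} and ℤ_19^× = {x ∈ ℤ_19 : v_19(x) = 0}. Here v_19(267501) = v_19(num) − v_19(den) = 3; compare against these criteria.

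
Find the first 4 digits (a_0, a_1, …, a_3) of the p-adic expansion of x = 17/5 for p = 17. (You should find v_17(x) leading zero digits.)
(a_0, …, a_3) = (0, 7, 3, 10)

v_17(17/5) = 1, so a_0 = ... = a_0 = 0. Factor out: x = 17^1 · u with u = 1/5 a unit in ℤ_17. Expand u iteratively via a_{v+i} = u_i mod 17, u_{i+1} = (u_i − a_{v+i})/17:
  u_0 = 1/5;  a_1 = 7;  u_1 = (u_0 − 7)/17 = -2/5
  u_1 = -2/5;  a_2 = 3;  u_2 = (u_1 − 3)/17 = -1/5
  u_2 = -1/5;  a_3 = 10;  u_3 = (u_2 − 10)/17 = -3/5
Digits: (0, 7, 3, 10).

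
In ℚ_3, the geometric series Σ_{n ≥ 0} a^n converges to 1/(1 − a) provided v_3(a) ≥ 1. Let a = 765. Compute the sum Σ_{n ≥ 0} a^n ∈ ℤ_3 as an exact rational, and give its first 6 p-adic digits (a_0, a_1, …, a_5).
Σ a^n = 1/(1 − a) = -1/764;  first 6 digits = (1, 0, 1, 1, 1, 2)

v_3(a) = 2 ≥ 1, so the series converges in ℤ_3 to 1/(1 − a) = 1/(1 − 765) = -1/764. Expand this rational in ℤ_3: compute digits iteratively via d_i = x_i mod 3, x_{i+1} = (x_i − d_i)/3. The first 6 digits are (1, 0, 1, 1, 1, 2).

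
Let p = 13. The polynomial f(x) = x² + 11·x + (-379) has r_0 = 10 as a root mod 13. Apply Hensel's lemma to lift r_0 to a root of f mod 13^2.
r_1 = 10 (mod 169)

Hensel: r_{i+1} = r_i − f(r_i)·(f′(r_i))^{-1} mod 13^{i+2}, f′(x) = 2x + 11. Iterate:
  r_0 = 10 (mod 13)
  r_1 = 10 (mod 169)
Final: r = 10 satisfies f(r) ≡ 0 mod 13^2.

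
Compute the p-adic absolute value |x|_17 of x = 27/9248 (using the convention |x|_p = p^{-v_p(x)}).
|27/9248|_17 = 289

Step 1 — compute v_17(x) by factoring powers of 17 out of the numerator and denominator: v_17(27/9248) = -2. Step 2 — apply |x|_p = p^{-v_p(x)} = 17^{2} = 289.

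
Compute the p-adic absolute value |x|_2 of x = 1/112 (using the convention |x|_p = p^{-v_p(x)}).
|1/112|_2 = 16

Step 1 — compute v_2(x) by factoring powers of 2 out of the numerator and denominator: v_2(1/112) = -4. Step 2 — apply |x|_p = p^{-v_p(x)} = 2^{4} = 16.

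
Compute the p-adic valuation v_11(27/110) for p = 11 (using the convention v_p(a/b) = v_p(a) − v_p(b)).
v_11(27/110) = -1

Factor powers of 11 from the numerator and denominator of the reduced fraction: 27 = 11^0 · 27 and 110 = 11^1 · 10. Apply v_p(a/b) = v_p(a) − v_p(b): v_11(27/110) = 0 − 1 = -1.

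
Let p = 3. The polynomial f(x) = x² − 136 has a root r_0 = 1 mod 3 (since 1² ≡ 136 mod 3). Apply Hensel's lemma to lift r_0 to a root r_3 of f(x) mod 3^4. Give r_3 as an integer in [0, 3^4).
r_3 = 28 (mod 81)

Hensel's recurrence: r_{i+1} = r_i − f(r_i)·(f′(r_i))^{-1} mod 3^{i+2}, with f′(x) = 2x. Iterate:
  r_0 = 1 (mod 3)
  r_1 = 1 (mod 9)
  r_2 = 1 (mod 27)
  r_3 = 28 (mod 81)
Final: r_3 = 28, and one checks f(r_3) ≡ 0 mod 3^4.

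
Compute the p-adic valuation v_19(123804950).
v_19(123804950) = 5

v_19(n) is the largest exponent k such that 19^k divides n. Factor out: 123804950 = 19^5 · 50. (Sign doesn't affect v_p.) So v_19(123804950) = 5.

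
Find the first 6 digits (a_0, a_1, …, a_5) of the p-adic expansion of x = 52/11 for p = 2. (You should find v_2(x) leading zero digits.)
(a_0, …, a_5) = (0, 0, 1, 1, 1, 0)

v_2(52/11) = 2, so a_0 = ... = a_1 = 0. Factor out: x = 2^2 · u with u = 13/11 a unit in ℤ_2. Expand u iteratively via a_{v+i} = u_i mod 2, u_{i+1} = (u_i − a_{v+i})/2:
  u_0 = 13/11;  a_2 = 1;  u_1 = (u_0 − 1)/2 = 1/11
  u_1 = 1/11;  a_3 = 1;  u_2 = (u_1 − 1)/2 = -5/11
  u_2 = -5/11;  a_4 = 1;  u_3 = (u_2 − 1)/2 = -8/11
  u_3 = -8/11;  a_5 = 0;  u_4 = (u_3 − 0)/2 = -4/11
Digits: (0, 0, 1, 1, 1, 0).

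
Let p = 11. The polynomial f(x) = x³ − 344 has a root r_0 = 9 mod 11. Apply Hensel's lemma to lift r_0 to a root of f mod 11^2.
r_1 = 108 (mod 121)

Hensel: r_{i+1} = r_i − f(r_i)/f′(r_i) mod 11^{i+2}, where f′(x) = 3x². Iterate:
  r_0 = 9 (mod 11)
  r_1 = 108 (mod 121)
Final: r = 108 with f(r) ≡ 0 mod 11^2.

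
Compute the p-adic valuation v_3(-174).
v_3(-174) = 1

v_3(n) is the largest exponent k such that 3^k divides n. Factor out: -174 = -3^1 · 58. (Sign doesn't affect v_p.) So v_3(-174) = 1.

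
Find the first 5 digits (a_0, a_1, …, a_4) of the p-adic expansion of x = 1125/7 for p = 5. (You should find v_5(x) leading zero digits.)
(a_0, …, a_4) = (0, 0, 0, 2, 2)

v_5(1125/7) = 3, so a_0 = ... = a_2 = 0. Factor out: x = 5^3 · u with u = 9/7 a unit in ℤ_5. Expand u iteratively via a_{v+i} = u_i mod 5, u_{i+1} = (u_i − a_{v+i})/5:
  u_0 = 9/7;  a_3 = 2;  u_1 = (u_0 − 2)/5 = -1/7
  u_1 = -1/7;  a_4 = 2;  u_2 = (u_1 − 2)/5 = -3/7
Digits: (0, 0, 0, 2, 2).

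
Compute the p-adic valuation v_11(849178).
v_11(849178) = 4

v_11(n) is the largest exponent k such that 11^k divides n. Factor out: 849178 = 11^4 · 58. (Sign doesn't affect v_p.) So v_11(849178) = 4.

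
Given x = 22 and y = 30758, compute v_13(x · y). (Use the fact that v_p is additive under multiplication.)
v_13(676676) = 3

v_p(x) = 0 (factor: 22 = 13^0 · 22); v_p(y) = 3 (factor: 30758 = 13^3 · 14). Additivity: v_p(xy) = v_p(x) + v_p(y) = 0 + 3 = 3. (Direct check: xy = 676676 = 13^3 · (308).)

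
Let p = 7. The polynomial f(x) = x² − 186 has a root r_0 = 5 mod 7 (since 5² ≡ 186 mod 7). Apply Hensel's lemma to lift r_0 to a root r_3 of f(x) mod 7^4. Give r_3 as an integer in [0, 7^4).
r_3 = 663 (mod 2401)

Hensel's recurrence: r_{i+1} = r_i − f(r_i)·(f′(r_i))^{-1} mod 7^{i+2}, with f′(x) = 2x. Iterate:
  r_0 = 5 (mod 7)
  r_1 = 26 (mod 49)
  r_2 = 320 (mod 343)
  r_3 = 663 (mod 2401)
Final: r_3 = 663, and one checks f(r_3) ≡ 0 mod 7^4.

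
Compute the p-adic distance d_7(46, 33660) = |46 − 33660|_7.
d_7(46, 33660) = 1/16807

Step 1 — x − y = 46 − 33660 = -33614. Step 2 — v_7(-33614) = 5 (factor: -33614 = −(7^5 · 2); the sign does not affect v_p). Step 3 — |x − y|_7 = 7^{-5} = 1/16807.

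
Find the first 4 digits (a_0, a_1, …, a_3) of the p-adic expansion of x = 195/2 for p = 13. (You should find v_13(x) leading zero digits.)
(a_0, …, a_3) = (0, 1, 7, 6)

v_13(195/2) = 1, so a_0 = ... = a_0 = 0. Factor out: x = 13^1 · u with u = 15/2 a unit in ℤ_13. Expand u iteratively via a_{v+i} = u_i mod 13, u_{i+1} = (u_i − a_{v+i})/13:
  u_0 = 15/2;  a_1 = 1;  u_1 = (u_0 − 1)/13 = 1/2
  u_1 = 1/2;  a_2 = 7;  u_2 = (u_1 − 7)/13 = -1/2
  u_2 = -1/2;  a_3 = 6;  u_3 = (u_2 − 6)/13 = -1/2
Digits: (0, 1, 7, 6).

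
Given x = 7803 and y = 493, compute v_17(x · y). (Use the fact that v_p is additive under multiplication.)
v_17(3846879) = 3

v_p(x) = 2 (factor: 7803 = 17^2 · 27); v_p(y) = 1 (factor: 493 = 17^1 · 29). Additivity: v_p(xy) = v_p(x) + v_p(y) = 2 + 1 = 3. (Direct check: xy = 3846879 = 17^3 · (783).)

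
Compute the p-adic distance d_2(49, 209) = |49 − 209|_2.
d_2(49, 209) = 1/32

Step 1 — x − y = 49 − 209 = -160. Step 2 — v_2(-160) = 5 (factor: -160 = −(2^5 · 5); the sign does not affect v_p). Step 3 — |x − y|_2 = 2^{-5} = 1/32.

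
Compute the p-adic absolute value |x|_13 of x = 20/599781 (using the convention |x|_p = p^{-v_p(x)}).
|20/599781|_13 = 28561

Step 1 — compute v_13(x) by factoring powers of 13 out of the numerator and denominator: v_13(20/599781) = -4. Step 2 — apply |x|_p = p^{-v_p(x)} = 13^{4} = 28561.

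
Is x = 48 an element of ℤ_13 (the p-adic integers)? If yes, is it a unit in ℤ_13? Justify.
x ∈ ℤ_13^× (unit); v_13(x) = 0

ℤ_13 = {x ∈ ℚ_13 : v_13(x) ≥ 0} and ℤ_13^× = {x ∈ ℤ_13 : v_13(x) = 0}. Here v_13(48) = v_13(num) − v_13(den) = 0; compare against these criteria.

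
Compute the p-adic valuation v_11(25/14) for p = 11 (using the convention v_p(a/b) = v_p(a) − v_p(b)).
v_11(25/14) = 0

Factor powers of 11 from the numerator and denominator of the reduced fraction: 25 = 11^0 · 25 and 14 = 11^0 · 14. Apply v_p(a/b) = v_p(a) − v_p(b): v_11(25/14) = 0 − 0 = 0.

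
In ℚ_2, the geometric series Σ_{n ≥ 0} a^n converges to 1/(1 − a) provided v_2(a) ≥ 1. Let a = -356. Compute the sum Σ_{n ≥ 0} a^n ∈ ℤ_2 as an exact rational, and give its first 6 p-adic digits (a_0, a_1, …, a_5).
Σ a^n = 1/(1 − a) = 1/357;  first 6 digits = (1, 0, 1, 1, 0, 1)

v_2(a) = 2 ≥ 1, so the series converges in ℤ_2 to 1/(1 − a) = 1/(1 − (-356)) = 1/357. Expand this rational in ℤ_2: compute digits iteratively via d_i = x_i mod 2, x_{i+1} = (x_i − d_i)/2. The first 6 digits are (1, 0, 1, 1, 0, 1).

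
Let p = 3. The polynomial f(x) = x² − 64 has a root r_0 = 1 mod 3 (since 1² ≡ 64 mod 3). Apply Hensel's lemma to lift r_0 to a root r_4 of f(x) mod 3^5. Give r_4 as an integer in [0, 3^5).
r_4 = 235 (mod 243)

Hensel's recurrence: r_{i+1} = r_i − f(r_i)·(f′(r_i))^{-1} mod 3^{i+2}, with f′(x) = 2x. Iterate:
  r_0 = 1 (mod 3)
  r_1 = 1 (mod 9)
  r_2 = 19 (mod 27)
  r_3 = 73 (mod 81)
  r_4 = 235 (mod 243)
Final: r_4 = 235, and one checks f(r_4) ≡ 0 mod 3^5.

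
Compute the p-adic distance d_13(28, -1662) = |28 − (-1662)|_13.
d_13(28, -1662) = 1/169

Step 1 — x − y = 28 − (-1662) = 1690. Step 2 — v_13(1690) = 2 (factor: 1690 = (13^2 · 10); the sign does not affect v_p). Step 3 — |x − y|_13 = 13^{-2} = 1/169.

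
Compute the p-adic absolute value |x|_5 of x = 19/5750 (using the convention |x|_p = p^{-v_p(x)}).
|19/5750|_5 = 125

Step 1 — compute v_5(x) by factoring powers of 5 out of the numerator and denominator: v_5(19/5750) = -3. Step 2 — apply |x|_p = p^{-v_p(x)} = 5^{3} = 125.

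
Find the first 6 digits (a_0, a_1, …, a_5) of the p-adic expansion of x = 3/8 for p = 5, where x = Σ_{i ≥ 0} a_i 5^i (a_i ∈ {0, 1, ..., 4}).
(a_0, …, a_5) = (1, 3, 0, 3, 0, 3)

v_5(3/8) = 0 (numerator and denominator both coprime to 5), so x ∈ ℤ_5^×. Compute digits iteratively via a_i = x_i mod 5, x_{i+1} = (x_i − a_i)/5, with x_0 = x:
  x_0 = 3/8;  a_0 = 1;  x_1 = (x_0 − 1)/5 = -1/8
  x_1 = -1/8;  a_1 = 3;  x_2 = (x_1 − 3)/5 = -5/8
  x_2 = -5/8;  a_2 = 0;  x_3 = (x_2 − 0)/5 = -1/8
  x_3 = -1/8;  a_3 = 3;  x_4 = (x_3 − 3)/5 = -5/8
  x_4 = -5/8;  a_4 = 0;  x_5 = (x_4 − 0)/5 = -1/8
  x_5 = -1/8;  a_5 = 3;  x_6 = (x_5 − 3)/5 = -5/8
Digits: (1, 3, 0, 3, 0, 3).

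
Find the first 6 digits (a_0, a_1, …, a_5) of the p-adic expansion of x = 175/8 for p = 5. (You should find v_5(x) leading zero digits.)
(a_0, …, a_5) = (0, 0, 4, 0, 3, 0)

v_5(175/8) = 2, so a_0 = ... = a_1 = 0. Factor out: x = 5^2 · u with u = 7/8 a unit in ℤ_5. Expand u iteratively via a_{v+i} = u_i mod 5, u_{i+1} = (u_i − a_{v+i})/5:
  u_0 = 7/8;  a_2 = 4;  u_1 = (u_0 − 4)/5 = -5/8
  u_1 = -5/8;  a_3 = 0;  u_2 = (u_1 − 0)/5 = -1/8
  u_2 = -1/8;  a_4 = 3;  u_3 = (u_2 − 3)/5 = -5/8
  u_3 = -5/8;  a_5 = 0;  u_4 = (u_3 − 0)/5 = -1/8
Digits: (0, 0, 4, 0, 3, 0).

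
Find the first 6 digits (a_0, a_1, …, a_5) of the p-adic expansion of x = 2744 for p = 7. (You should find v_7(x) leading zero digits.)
(a_0, …, a_5) = (0, 0, 0, 1, 1, 0)

v_7(2744) = 3, so a_0 = ... = a_2 = 0. Factor out: x = 7^3 · u with u = 8 a unit in ℤ_7. Expand u iteratively via a_{v+i} = u_i mod 7, u_{i+1} = (u_i − a_{v+i})/7:
  u_0 = 8;  a_3 = 1;  u_1 = (u_0 − 1)/7 = 1
  u_1 = 1;  a_4 = 1;  u_2 = (u_1 − 1)/7 = 0
  u_2 = 0;  a_5 = 0;  u_3 = (u_2 − 0)/7 = 0
Digits: (0, 0, 0, 1, 1, 0).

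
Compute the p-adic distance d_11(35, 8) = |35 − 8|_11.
d_11(35, 8) = 1

Step 1 — x − y = 35 − 8 = 27. Step 2 — v_11(27) = 0 (factor: 27 = (11^0 · 27); the sign does not affect v_p). Step 3 — |x − y|_11 = 11^{0} = 1.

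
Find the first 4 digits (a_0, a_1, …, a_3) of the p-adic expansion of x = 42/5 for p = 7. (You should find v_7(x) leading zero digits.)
(a_0, …, a_3) = (0, 4, 1, 4)

v_7(42/5) = 1, so a_0 = ... = a_0 = 0. Factor out: x = 7^1 · u with u = 6/5 a unit in ℤ_7. Expand u iteratively via a_{v+i} = u_i mod 7, u_{i+1} = (u_i − a_{v+i})/7:
  u_0 = 6/5;  a_1 = 4;  u_1 = (u_0 − 4)/7 = -2/5
  u_1 = -2/5;  a_2 = 1;  u_2 = (u_1 − 1)/7 = -1/5
  u_2 = -1/5;  a_3 = 4;  u_3 = (u_2 − 4)/7 = -3/5
Digits: (0, 4, 1, 4).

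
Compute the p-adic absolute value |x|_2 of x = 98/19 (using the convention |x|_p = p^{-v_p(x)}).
|98/19|_2 = 1/2

Step 1 — compute v_2(x) by factoring powers of 2 out of the numerator and denominator: v_2(98/19) = 1. Step 2 — apply |x|_p = p^{-v_p(x)} = 2^{-1} = 1/2.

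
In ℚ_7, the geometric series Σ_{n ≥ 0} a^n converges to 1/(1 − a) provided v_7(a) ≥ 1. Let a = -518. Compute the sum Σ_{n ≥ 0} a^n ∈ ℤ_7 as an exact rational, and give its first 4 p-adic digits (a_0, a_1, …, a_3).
Σ a^n = 1/(1 − a) = 1/519;  first 4 digits = (1, 3, 5, 2)

v_7(a) = 1 ≥ 1, so the series converges in ℤ_7 to 1/(1 − a) = 1/(1 − (-518)) = 1/519. Expand this rational in ℤ_7: compute digits iteratively via d_i = x_i mod 7, x_{i+1} = (x_i − d_i)/7. The first 4 digits are (1, 3, 5, 2).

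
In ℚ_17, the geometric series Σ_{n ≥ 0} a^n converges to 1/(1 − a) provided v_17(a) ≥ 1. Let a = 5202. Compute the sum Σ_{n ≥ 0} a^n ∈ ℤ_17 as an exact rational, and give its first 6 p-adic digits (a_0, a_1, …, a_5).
Σ a^n = 1/(1 − a) = -1/5201;  first 6 digits = (1, 0, 1, 1, 1, 2)

v_17(a) = 2 ≥ 1, so the series converges in ℤ_17 to 1/(1 − a) = 1/(1 − 5202) = -1/5201. Expand this rational in ℤ_17: compute digits iteratively via d_i = x_i mod 17, x_{i+1} = (x_i − d_i)/17. The first 6 digits are (1, 0, 1, 1, 1, 2).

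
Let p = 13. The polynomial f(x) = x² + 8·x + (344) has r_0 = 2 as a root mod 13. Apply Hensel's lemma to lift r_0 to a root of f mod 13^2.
r_1 = 28 (mod 169)

Hensel: r_{i+1} = r_i − f(r_i)·(f′(r_i))^{-1} mod 13^{i+2}, f′(x) = 2x + 8. Iterate:
  r_0 = 2 (mod 13)
  r_1 = 28 (mod 169)
Final: r = 28 satisfies f(r) ≡ 0 mod 13^2.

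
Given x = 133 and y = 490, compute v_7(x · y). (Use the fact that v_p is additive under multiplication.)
v_7(65170) = 3

v_p(x) = 1 (factor: 133 = 7^1 · 19); v_p(y) = 2 (factor: 490 = 7^2 · 10). Additivity: v_p(xy) = v_p(x) + v_p(y) = 1 + 2 = 3. (Direct check: xy = 65170 = 7^3 · (190).)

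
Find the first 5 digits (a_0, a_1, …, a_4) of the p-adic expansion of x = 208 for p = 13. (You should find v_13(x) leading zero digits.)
(a_0, …, a_4) = (0, 3, 1, 0, 0)

v_13(208) = 1, so a_0 = ... = a_0 = 0. Factor out: x = 13^1 · u with u = 16 a unit in ℤ_13. Expand u iteratively via a_{v+i} = u_i mod 13, u_{i+1} = (u_i − a_{v+i})/13:
  u_0 = 16;  a_1 = 3;  u_1 = (u_0 − 3)/13 = 1
  u_1 = 1;  a_2 = 1;  u_2 = (u_1 − 1)/13 = 0
  u_2 = 0;  a_3 = 0;  u_3 = (u_2 − 0)/13 = 0
  u_3 = 0;  a_4 = 0;  u_4 = (u_3 − 0)/13 = 0
Digits: (0, 3, 1, 0, 0).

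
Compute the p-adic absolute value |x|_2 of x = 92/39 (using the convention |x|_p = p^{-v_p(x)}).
|92/39|_2 = 1/4

Step 1 — compute v_2(x) by factoring powers of 2 out of the numerator and denominator: v_2(92/39) = 2. Step 2 — apply |x|_p = p^{-v_p(x)} = 2^{-2} = 1/4.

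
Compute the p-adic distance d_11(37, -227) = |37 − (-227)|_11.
d_11(37, -227) = 1/11

Step 1 — x − y = 37 − (-227) = 264. Step 2 — v_11(264) = 1 (factor: 264 = (11^1 · 24); the sign does not affect v_p). Step 3 — |x − y|_11 = 11^{-1} = 1/11.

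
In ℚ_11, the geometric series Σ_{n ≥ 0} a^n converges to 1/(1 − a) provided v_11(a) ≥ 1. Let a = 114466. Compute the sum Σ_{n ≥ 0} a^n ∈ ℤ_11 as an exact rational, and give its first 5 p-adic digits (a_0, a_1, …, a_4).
Σ a^n = 1/(1 − a) = -1/114465;  first 5 digits = (1, 0, 0, 9, 7)

v_11(a) = 3 ≥ 1, so the series converges in ℤ_11 to 1/(1 − a) = 1/(1 − 114466) = -1/114465. Expand this rational in ℤ_11: compute digits iteratively via d_i = x_i mod 11, x_{i+1} = (x_i − d_i)/11. The first 5 digits are (1, 0, 0, 9, 7).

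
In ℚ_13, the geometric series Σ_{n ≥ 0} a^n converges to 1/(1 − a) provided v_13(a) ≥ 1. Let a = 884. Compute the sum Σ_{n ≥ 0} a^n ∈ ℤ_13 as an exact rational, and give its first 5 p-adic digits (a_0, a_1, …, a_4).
Σ a^n = 1/(1 − a) = -1/883;  first 5 digits = (1, 3, 1, 6, 11)

v_13(a) = 1 ≥ 1, so the series converges in ℤ_13 to 1/(1 − a) = 1/(1 − 884) = -1/883. Expand this rational in ℤ_13: compute digits iteratively via d_i = x_i mod 13, x_{i+1} = (x_i − d_i)/13. The first 5 digits are (1, 3, 1, 6, 11).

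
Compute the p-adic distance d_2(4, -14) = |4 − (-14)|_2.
d_2(4, -14) = 1/2

Step 1 — x − y = 4 − (-14) = 18. Step 2 — v_2(18) = 1 (factor: 18 = (2^1 · 9); the sign does not affect v_p). Step 3 — |x − y|_2 = 2^{-1} = 1/2.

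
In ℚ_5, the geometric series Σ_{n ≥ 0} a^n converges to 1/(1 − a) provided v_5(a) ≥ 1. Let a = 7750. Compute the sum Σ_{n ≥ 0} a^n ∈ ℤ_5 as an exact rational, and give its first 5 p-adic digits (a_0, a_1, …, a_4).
Σ a^n = 1/(1 − a) = -1/7749;  first 5 digits = (1, 0, 0, 2, 2)

v_5(a) = 3 ≥ 1, so the series converges in ℤ_5 to 1/(1 − a) = 1/(1 − 7750) = -1/7749. Expand this rational in ℤ_5: compute digits iteratively via d_i = x_i mod 5, x_{i+1} = (x_i − d_i)/5. The first 5 digits are (1, 0, 0, 2, 2).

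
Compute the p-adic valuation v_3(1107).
v_3(1107) = 3

v_3(n) is the largest exponent k such that 3^k divides n. Factor out: 1107 = 3^3 · 41. (Sign doesn't affect v_p.) So v_3(1107) = 3.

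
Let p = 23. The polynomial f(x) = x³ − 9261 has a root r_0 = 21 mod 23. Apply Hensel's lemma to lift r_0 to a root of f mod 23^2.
r_1 = 21 (mod 529)

Hensel: r_{i+1} = r_i − f(r_i)/f′(r_i) mod 23^{i+2}, where f′(x) = 3x². Iterate:
  r_0 = 21 (mod 23)
  r_1 = 21 (mod 529)
Final: r = 21 with f(r) ≡ 0 mod 23^2.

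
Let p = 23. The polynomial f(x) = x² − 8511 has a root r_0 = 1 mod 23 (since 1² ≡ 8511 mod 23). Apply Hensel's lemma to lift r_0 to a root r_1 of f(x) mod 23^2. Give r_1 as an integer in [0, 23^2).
r_1 = 24 (mod 529)

Hensel's recurrence: r_{i+1} = r_i − f(r_i)·(f′(r_i))^{-1} mod 23^{i+2}, with f′(x) = 2x. Iterate:
  r_0 = 1 (mod 23)
  r_1 = 24 (mod 529)
Final: r_1 = 24, and one checks f(r_1) ≡ 0 mod 23^2.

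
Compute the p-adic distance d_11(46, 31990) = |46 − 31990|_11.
d_11(46, 31990) = 1/1331

Step 1 — x − y = 46 − 31990 = -31944. Step 2 — v_11(-31944) = 3 (factor: -31944 = −(11^3 · 24); the sign does not affect v_p). Step 3 — |x − y|_11 = 11^{-3} = 1/1331.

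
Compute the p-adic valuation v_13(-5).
v_13(-5) = 0

v_13(n) is the largest exponent k such that 13^k divides n. Factor out: -5 = -13^0 · 5. (Sign doesn't affect v_p.) So v_13(-5) = 0.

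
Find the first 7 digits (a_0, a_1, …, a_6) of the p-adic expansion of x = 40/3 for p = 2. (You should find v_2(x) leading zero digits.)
(a_0, …, a_6) = (0, 0, 0, 1, 1, 1, 0)

v_2(40/3) = 3, so a_0 = ... = a_2 = 0. Factor out: x = 2^3 · u with u = 5/3 a unit in ℤ_2. Expand u iteratively via a_{v+i} = u_i mod 2, u_{i+1} = (u_i − a_{v+i})/2:
  u_0 = 5/3;  a_3 = 1;  u_1 = (u_0 − 1)/2 = 1/3
  u_1 = 1/3;  a_4 = 1;  u_2 = (u_1 − 1)/2 = -1/3
  u_2 = -1/3;  a_5 = 1;  u_3 = (u_2 − 1)/2 = -2/3
  u_3 = -2/3;  a_6 = 0;  u_4 = (u_3 − 0)/2 = -1/3
Digits: (0, 0, 0, 1, 1, 1, 0).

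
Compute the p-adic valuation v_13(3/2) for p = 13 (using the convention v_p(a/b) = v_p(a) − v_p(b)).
v_13(3/2) = 0

Factor powers of 13 from the numerator and denominator of the reduced fraction: 3 = 13^0 · 3 and 2 = 13^0 · 2. Apply v_p(a/b) = v_p(a) − v_p(b): v_13(3/2) = 0 − 0 = 0.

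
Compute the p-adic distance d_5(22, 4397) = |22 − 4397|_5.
d_5(22, 4397) = 1/625

Step 1 — x − y = 22 − 4397 = -4375. Step 2 — v_5(-4375) = 4 (factor: -4375 = −(5^4 · 7); the sign does not affect v_p). Step 3 — |x − y|_5 = 5^{-4} = 1/625.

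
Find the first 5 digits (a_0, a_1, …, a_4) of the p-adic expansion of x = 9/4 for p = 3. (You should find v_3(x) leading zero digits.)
(a_0, …, a_4) = (0, 0, 1, 2, 0)

v_3(9/4) = 2, so a_0 = ... = a_1 = 0. Factor out: x = 3^2 · u with u = 1/4 a unit in ℤ_3. Expand u iteratively via a_{v+i} = u_i mod 3, u_{i+1} = (u_i − a_{v+i})/3:
  u_0 = 1/4;  a_2 = 1;  u_1 = (u_0 − 1)/3 = -1/4
  u_1 = -1/4;  a_3 = 2;  u_2 = (u_1 − 2)/3 = -3/4
  u_2 = -3/4;  a_4 = 0;  u_3 = (u_2 − 0)/3 = -1/4
Digits: (0, 0, 1, 2, 0).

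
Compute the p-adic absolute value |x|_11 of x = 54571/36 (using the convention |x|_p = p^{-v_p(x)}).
|54571/36|_11 = 1/1331

Step 1 — compute v_11(x) by factoring powers of 11 out of the numerator and denominator: v_11(54571/36) = 3. Step 2 — apply |x|_p = p^{-v_p(x)} = 11^{-3} = 1/1331.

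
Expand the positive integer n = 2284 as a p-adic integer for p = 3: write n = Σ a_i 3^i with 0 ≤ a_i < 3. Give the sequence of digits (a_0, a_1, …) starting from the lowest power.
(a_0, a_1, …) = (1, 2, 1, 0, 1, 0, 0, 1)

Repeated division by 3 gives the digits low-to-high: 2284 = 1 + 2·3^1 + 1·3^2 + 1·3^4 + 1·3^7. Digit sequence: (1, 2, 1, 0, 1, 0, 0, 1).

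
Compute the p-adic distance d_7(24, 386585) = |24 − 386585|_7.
d_7(24, 386585) = 1/16807

Step 1 — x − y = 24 − 386585 = -386561. Step 2 — v_7(-386561) = 5 (factor: -386561 = −(7^5 · 23); the sign does not affect v_p). Step 3 — |x − y|_7 = 7^{-5} = 1/16807.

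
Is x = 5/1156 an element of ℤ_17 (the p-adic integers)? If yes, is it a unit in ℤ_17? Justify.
x ∉ ℤ_17 (v_17(x) = -2 < 0)

ℤ_17 = {x ∈ ℚ_17 : v_17(x) ≥ 0} and ℤ_17^× = {x ∈ ℤ_17 : v_17(x) = 0}. Here v_17(5/1156) = v_17(num) − v_17(den) = -2; compare against these criteria.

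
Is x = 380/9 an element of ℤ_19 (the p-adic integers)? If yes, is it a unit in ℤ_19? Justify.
x ∈ ℤ_19 but not a unit; v_19(x) = 1 > 0

ℤ_19 = {x ∈ ℚ_19 : v_19(x) ≥ 0} and ℤ_19^× = {x ∈ ℤ_19 : v_19(x) = 0}. Here v_19(380/9) = v_19(num) − v_19(den) = 1; compare against these criteria.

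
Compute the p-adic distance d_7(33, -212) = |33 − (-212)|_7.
d_7(33, -212) = 1/49

Step 1 — x − y = 33 − (-212) = 245. Step 2 — v_7(245) = 2 (factor: 245 = (7^2 · 5); the sign does not affect v_p). Step 3 — |x − y|_7 = 7^{-2} = 1/49.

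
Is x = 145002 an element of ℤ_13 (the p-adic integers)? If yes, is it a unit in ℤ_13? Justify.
x ∈ ℤ_13 but not a unit; v_13(x) = 3 > 0

ℤ_13 = {x ∈ ℚ_13 : v_13(x) ≥ 0} and ℤ_13^× = {x ∈ ℤ_13 : v_13(x) = 0}. Here v_13(145002) = v_13(num) − v_13(den) = 3; compare against these criteria.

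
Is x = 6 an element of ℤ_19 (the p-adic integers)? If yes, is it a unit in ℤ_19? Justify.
x ∈ ℤ_19^× (unit); v_19(x) = 0

ℤ_19 = {x ∈ ℚ_19 : v_19(x) ≥ 0} and ℤ_19^× = {x ∈ ℤ_19 : v_19(x) = 0}. Here v_19(6) = v_19(num) − v_19(den) = 0; compare against these criteria.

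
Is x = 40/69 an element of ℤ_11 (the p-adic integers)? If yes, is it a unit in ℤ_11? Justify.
x ∈ ℤ_11^× (unit); v_11(x) = 0

ℤ_11 = {x ∈ ℚ_11 : v_11(x) ≥ 0} and ℤ_11^× = {x ∈ ℤ_11 : v_11(x) = 0}. Here v_11(40/69) = v_11(num) − v_11(den) = 0; compare against these criteria.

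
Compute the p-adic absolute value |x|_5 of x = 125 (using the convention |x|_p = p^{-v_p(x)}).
|125|_5 = 1/125

Step 1 — compute v_5(x) by factoring powers of 5 out of the numerator and denominator: v_5(125) = 3. Step 2 — apply |x|_p = p^{-v_p(x)} = 5^{-3} = 1/125.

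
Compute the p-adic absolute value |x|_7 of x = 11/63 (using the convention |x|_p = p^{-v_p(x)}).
|11/63|_7 = 7

Step 1 — compute v_7(x) by factoring powers of 7 out of the numerator and denominator: v_7(11/63) = -1. Step 2 — apply |x|_p = p^{-v_p(x)} = 7^{1} = 7.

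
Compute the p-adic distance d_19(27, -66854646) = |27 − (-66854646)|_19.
d_19(27, -66854646) = 1/2476099

Step 1 — x − y = 27 − (-66854646) = 66854673. Step 2 — v_19(66854673) = 5 (factor: 66854673 = (19^5 · 27); the sign does not affect v_p). Step 3 — |x − y|_19 = 19^{-5} = 1/2476099.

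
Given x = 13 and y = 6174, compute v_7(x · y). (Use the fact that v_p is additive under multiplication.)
v_7(80262) = 3

v_p(x) = 0 (factor: 13 = 7^0 · 13); v_p(y) = 3 (factor: 6174 = 7^3 · 18). Additivity: v_p(xy) = v_p(x) + v_p(y) = 0 + 3 = 3. (Direct check: xy = 80262 = 7^3 · (234).)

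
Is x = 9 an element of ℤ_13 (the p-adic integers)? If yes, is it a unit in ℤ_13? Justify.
x ∈ ℤ_13^× (unit); v_13(x) = 0

ℤ_13 = {x ∈ ℚ_13 : v_13(x) ≥ 0} and ℤ_13^× = {x ∈ ℤ_13 : v_13(x) = 0}. Here v_13(9) = v_13(num) − v_13(den) = 0; compare against these criteria.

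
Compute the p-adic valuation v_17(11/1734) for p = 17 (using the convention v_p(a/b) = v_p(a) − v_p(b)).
v_17(11/1734) = -2

Factor powers of 17 from the numerator and denominator of the reduced fraction: 11 = 17^0 · 11 and 1734 = 17^2 · 6. Apply v_p(a/b) = v_p(a) − v_p(b): v_17(11/1734) = 0 − 2 = -2.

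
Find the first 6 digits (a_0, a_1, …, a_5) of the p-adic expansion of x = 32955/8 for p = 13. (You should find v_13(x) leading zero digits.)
(a_0, …, a_5) = (0, 0, 0, 10, 1, 8)

v_13(32955/8) = 3, so a_0 = ... = a_2 = 0. Factor out: x = 13^3 · u with u = 15/8 a unit in ℤ_13. Expand u iteratively via a_{v+i} = u_i mod 13, u_{i+1} = (u_i − a_{v+i})/13:
  u_0 = 15/8;  a_3 = 10;  u_1 = (u_0 − 10)/13 = -5/8
  u_1 = -5/8;  a_4 = 1;  u_2 = (u_1 − 1)/13 = -1/8
  u_2 = -1/8;  a_5 = 8;  u_3 = (u_2 − 8)/13 = -5/8
Digits: (0, 0, 0, 10, 1, 8).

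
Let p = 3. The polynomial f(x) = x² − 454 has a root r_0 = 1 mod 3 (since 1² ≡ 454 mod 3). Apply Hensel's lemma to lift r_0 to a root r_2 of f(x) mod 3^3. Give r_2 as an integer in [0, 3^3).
r_2 = 7 (mod 27)

Hensel's recurrence: r_{i+1} = r_i − f(r_i)·(f′(r_i))^{-1} mod 3^{i+2}, with f′(x) = 2x. Iterate:
  r_0 = 1 (mod 3)
  r_1 = 7 (mod 9)
  r_2 = 7 (mod 27)
Final: r_2 = 7, and one checks f(r_2) ≡ 0 mod 3^3.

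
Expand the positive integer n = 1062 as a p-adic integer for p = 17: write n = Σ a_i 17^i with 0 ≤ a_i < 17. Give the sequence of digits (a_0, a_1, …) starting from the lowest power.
(a_0, a_1, …) = (8, 11, 3)

Repeated division by 17 gives the digits low-to-high: 1062 = 8 + 11·17^1 + 3·17^2. Digit sequence: (8, 11, 3).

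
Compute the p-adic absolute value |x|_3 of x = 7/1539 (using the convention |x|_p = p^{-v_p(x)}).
|7/1539|_3 = 81

Step 1 — compute v_3(x) by factoring powers of 3 out of the numerator and denominator: v_3(7/1539) = -4. Step 2 — apply |x|_p = p^{-v_p(x)} = 3^{4} = 81.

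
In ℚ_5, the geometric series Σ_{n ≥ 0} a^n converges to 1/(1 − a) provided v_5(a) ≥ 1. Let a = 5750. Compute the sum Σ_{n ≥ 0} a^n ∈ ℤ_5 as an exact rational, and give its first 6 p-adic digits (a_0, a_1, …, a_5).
Σ a^n = 1/(1 − a) = -1/5749;  first 6 digits = (1, 0, 0, 1, 4, 1)

v_5(a) = 3 ≥ 1, so the series converges in ℤ_5 to 1/(1 − a) = 1/(1 − 5750) = -1/5749. Expand this rational in ℤ_5: compute digits iteratively via d_i = x_i mod 5, x_{i+1} = (x_i − d_i)/5. The first 6 digits are (1, 0, 0, 1, 4, 1).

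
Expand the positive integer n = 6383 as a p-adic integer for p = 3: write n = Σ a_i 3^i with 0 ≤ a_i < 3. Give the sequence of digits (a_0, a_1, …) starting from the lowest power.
(a_0, a_1, …) = (2, 0, 1, 2, 0, 2, 2, 2)

Repeated division by 3 gives the digits low-to-high: 6383 = 2 + 1·3^2 + 2·3^3 + 2·3^5 + 2·3^6 + 2·3^7. Digit sequence: (2, 0, 1, 2, 0, 2, 2, 2).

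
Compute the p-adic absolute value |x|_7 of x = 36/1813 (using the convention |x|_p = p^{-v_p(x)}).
|36/1813|_7 = 49

Step 1 — compute v_7(x) by factoring powers of 7 out of the numerator and denominator: v_7(36/1813) = -2. Step 2 — apply |x|_p = p^{-v_p(x)} = 7^{2} = 49.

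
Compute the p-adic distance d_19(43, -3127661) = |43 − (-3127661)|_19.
d_19(43, -3127661) = 1/130321

Step 1 — x − y = 43 − (-3127661) = 3127704. Step 2 — v_19(3127704) = 4 (factor: 3127704 = (19^4 · 24); the sign does not affect v_p). Step 3 — |x − y|_19 = 19^{-4} = 1/130321.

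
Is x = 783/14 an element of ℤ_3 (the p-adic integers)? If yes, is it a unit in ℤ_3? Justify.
x ∈ ℤ_3 but not a unit; v_3(x) = 3 > 0

ℤ_3 = {x ∈ ℚ_3 : v_3(x) ≥ 0} and ℤ_3^× = {x ∈ ℤ_3 : v_3(x) = 0}. Here v_3(783/14) = v_3(num) − v_3(den) = 3; compare against these criteria.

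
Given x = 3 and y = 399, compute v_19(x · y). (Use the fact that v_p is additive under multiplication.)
v_19(1197) = 1

v_p(x) = 0 (factor: 3 = 19^0 · 3); v_p(y) = 1 (factor: 399 = 19^1 · 21). Additivity: v_p(xy) = v_p(x) + v_p(y) = 0 + 1 = 1. (Direct check: xy = 1197 = 19^1 · (63).)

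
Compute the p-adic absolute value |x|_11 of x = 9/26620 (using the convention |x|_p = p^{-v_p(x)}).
|9/26620|_11 = 1331

Step 1 — compute v_11(x) by factoring powers of 11 out of the numerator and denominator: v_11(9/26620) = -3. Step 2 — apply |x|_p = p^{-v_p(x)} = 11^{3} = 1331.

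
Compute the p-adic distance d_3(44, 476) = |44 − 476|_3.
d_3(44, 476) = 1/27

Step 1 — x − y = 44 − 476 = -432. Step 2 — v_3(-432) = 3 (factor: -432 = −(3^3 · 16); the sign does not affect v_p). Step 3 — |x − y|_3 = 3^{-3} = 1/27.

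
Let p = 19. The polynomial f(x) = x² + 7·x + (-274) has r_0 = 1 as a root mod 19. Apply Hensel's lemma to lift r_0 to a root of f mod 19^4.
r_3 = 54702 (mod 130321)

Hensel: r_{i+1} = r_i − f(r_i)·(f′(r_i))^{-1} mod 19^{i+2}, f′(x) = 2x + 7. Iterate:
  r_0 = 1 (mod 19)
  r_1 = 191 (mod 361)
  r_2 = 6689 (mod 6859)
  r_3 = 54702 (mod 130321)
Final: r = 54702 satisfies f(r) ≡ 0 mod 19^4.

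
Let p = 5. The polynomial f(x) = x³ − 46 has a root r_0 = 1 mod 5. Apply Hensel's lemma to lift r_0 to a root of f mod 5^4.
r_3 = 416 (mod 625)

Hensel: r_{i+1} = r_i − f(r_i)/f′(r_i) mod 5^{i+2}, where f′(x) = 3x². Iterate:
  r_0 = 1 (mod 5)
  r_1 = 16 (mod 25)
  r_2 = 41 (mod 125)
  r_3 = 416 (mod 625)
Final: r = 416 with f(r) ≡ 0 mod 5^4.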